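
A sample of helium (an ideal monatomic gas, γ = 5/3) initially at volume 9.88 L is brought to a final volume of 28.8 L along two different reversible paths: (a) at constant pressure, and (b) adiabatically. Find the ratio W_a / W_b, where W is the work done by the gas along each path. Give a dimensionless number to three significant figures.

W_a / W_b ≈ 2.50

Path (a) isobaric: W = P₁(V₂ − V₁) → W_a/(P₁V₁) = 1.915.
Path (b) adiabatic: W = P₁V₁(1 − (V₁/V₂)^(γ−1))/(γ−1) → W_b/(P₁V₁) = 0.7649.
W_a / W_b = 1.915 / 0.7649 = 2.504.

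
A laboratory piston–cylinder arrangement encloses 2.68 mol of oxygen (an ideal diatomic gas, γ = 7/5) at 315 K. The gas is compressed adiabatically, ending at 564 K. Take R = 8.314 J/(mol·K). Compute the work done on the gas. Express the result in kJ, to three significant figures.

W ≈ 13.9 kJ

Adiabatic ⇒ Q = 0, so W_by = −ΔU = nCᵥ(T₁ − T₂).
Cᵥ = 5R/2 = 20.79 J/(mol·K).
W = (2.68)(20.79)(315 − 564) = -13870 J.
Work on gas = −W_by = 13870 J.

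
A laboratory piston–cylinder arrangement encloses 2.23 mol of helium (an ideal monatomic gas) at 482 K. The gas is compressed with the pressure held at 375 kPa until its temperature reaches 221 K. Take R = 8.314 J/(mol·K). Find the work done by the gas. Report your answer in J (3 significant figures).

Isobaric: W = P ΔV = nR ΔT.
W = (2.23)(8.314)(221 − 482) = -4839 J.

W ≈ -4840 J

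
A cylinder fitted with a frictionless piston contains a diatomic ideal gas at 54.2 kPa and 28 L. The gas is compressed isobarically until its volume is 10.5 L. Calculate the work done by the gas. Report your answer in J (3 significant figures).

Isobaric: W = P ΔV.
W = (54.2 kPa)(10.5 − 28 L) = (54.2)(-17.5) = -948.5 J.

W ≈ -948 J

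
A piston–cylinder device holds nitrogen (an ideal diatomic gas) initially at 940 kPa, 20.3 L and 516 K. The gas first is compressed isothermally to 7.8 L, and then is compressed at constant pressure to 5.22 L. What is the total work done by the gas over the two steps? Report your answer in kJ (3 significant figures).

Step 1 (isothermal): W = P₁V₁ ln(V₂/V₁) = (19082) ln(7.8/20.3) = -18252 J.
After step 1: P = 2446 kPa, V = 7.8 L, T = 516 K.
Step 2 (isobaric): W = PΔV = (2446 kPa)(5.22 − 7.8 L) = -6312 J.
W_total = -18252 − 6312 = -24564 J.

W_total ≈ -24.6 kJ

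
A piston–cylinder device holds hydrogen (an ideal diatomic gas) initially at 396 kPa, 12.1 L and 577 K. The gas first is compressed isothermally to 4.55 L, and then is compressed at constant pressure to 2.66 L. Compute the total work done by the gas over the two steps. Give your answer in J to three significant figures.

Step 1 (isothermal): W = P₁V₁ ln(V₂/V₁) = (4792) ln(4.55/12.1) = -4687 J.
After step 1: P = 1053 kPa, V = 4.55 L, T = 577 K.
Step 2 (isobaric): W = PΔV = (1053 kPa)(2.66 − 4.55 L) = -1990 J.
W_total = -4687 − 1990 = -6677 J.

W_total ≈ -6680 J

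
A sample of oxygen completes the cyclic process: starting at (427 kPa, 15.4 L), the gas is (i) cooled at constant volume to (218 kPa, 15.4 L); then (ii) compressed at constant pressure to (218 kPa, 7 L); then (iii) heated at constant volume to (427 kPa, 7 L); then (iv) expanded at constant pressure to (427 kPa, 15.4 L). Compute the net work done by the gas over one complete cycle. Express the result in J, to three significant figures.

W_net ≈ 1760 J

Constant-volume legs do no work.
W(ii) = (218)(7 − 15.4) = -1831 J; W(iv) = (427)(15.4 − 7) = 3587 J.
W_net = -1831 + 3587 = 1756 J (the clockwise enclosed area).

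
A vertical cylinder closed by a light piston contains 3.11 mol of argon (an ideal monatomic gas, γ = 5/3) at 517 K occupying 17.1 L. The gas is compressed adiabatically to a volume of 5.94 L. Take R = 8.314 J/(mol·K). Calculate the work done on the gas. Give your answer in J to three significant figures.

W ≈ 20500 J

Adiabatic: TV^(γ−1) = const with γ = 5/3.
T₂ = T₁ (V₁/V₂)^(γ−1) = 517 × (17.1/5.94)^0.667 = 517 × 2.024 = 1046 K.
W_by = nCᵥ(T₁ − T₂) = (3.11)(12.47)(517 − 1046) = -20526 J.
Work on gas = −W_by = 20526 J.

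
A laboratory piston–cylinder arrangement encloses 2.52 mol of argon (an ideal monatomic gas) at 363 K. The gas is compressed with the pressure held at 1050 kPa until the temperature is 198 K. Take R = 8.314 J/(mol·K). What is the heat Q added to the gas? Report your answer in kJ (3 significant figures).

Q ≈ -8.64 kJ

Isobaric: W = nRΔT = (2.52)(8.314)(-165) = -3457 J.
ΔU = nCᵥΔT with Cᵥ = 3R/2: ΔU = (2.52)(12.47)(-165) = -5185 J.
Q = ΔU + W = -5185 − 3457 = -8642 J.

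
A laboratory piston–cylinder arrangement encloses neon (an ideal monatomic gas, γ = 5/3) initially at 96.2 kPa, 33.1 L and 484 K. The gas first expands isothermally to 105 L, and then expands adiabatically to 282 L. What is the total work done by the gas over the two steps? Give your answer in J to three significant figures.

W_total ≈ 5980 J

Step 1 (isothermal): W = P₁V₁ ln(V₂/V₁) = (3184) ln(105/33.1) = 3676 J.
After step 1: P = 30.33 kPa, V = 105 L, T = 484 K.
Step 2 (adiabatic): W = (P₁V₁ − P₂V₂)/(γ−1) = (3184 − 1648)/0.667 = 2304 J.
W_total = 3676 + 2304 = 5980 J.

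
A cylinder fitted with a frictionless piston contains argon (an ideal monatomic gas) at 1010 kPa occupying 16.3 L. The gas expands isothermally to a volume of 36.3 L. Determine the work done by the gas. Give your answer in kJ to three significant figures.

Isothermal: W = nRT ln(V₂/V₁) = P₁V₁ ln(V₂/V₁).
P₁V₁ = (1010 kPa)(16.3 L) = 16463 J.
W = 16463 × ln(36.3/16.3) = 16463 × 0.8007
W_by_gas = 13181 J.

W ≈ 13.2 kJ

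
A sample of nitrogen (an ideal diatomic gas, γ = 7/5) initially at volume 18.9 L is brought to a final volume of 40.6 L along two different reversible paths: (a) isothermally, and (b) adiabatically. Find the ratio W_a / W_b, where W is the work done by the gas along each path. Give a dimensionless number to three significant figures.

Path (a) isothermal: W = P₁V₁ ln(V₂/V₁) → W_a/(P₁V₁) = 0.7646.
Path (b) adiabatic: W = P₁V₁(1 − (V₁/V₂)^(γ−1))/(γ−1) → W_b/(P₁V₁) = 0.6587.
W_a / W_b = 0.7646 / 0.6587 = 1.161.

W_a / W_b ≈ 1.16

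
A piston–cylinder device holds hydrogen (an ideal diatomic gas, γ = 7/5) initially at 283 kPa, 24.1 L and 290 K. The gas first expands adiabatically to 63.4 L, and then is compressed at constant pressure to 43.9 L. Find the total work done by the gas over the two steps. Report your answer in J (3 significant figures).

Step 1 (adiabatic): W = (P₁V₁ − P₂V₂)/(γ−1) = (6820 − 4632)/0.4 = 5471 J.
After step 1: P = 73.06 kPa, V = 63.4 L, T = 197 K.
Step 2 (isobaric): W = PΔV = (73.06 kPa)(43.9 − 63.4 L) = -1425 J.
W_total = 5471 − 1425 = 4046 J.

W_total ≈ 4050 J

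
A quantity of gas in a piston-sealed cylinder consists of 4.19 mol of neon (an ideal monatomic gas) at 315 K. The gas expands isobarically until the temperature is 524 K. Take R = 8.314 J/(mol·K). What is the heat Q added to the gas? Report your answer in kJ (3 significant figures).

Q ≈ 18.2 kJ

Isobaric: W = nRΔT = (4.19)(8.314)(209) = 7281 J.
ΔU = nCᵥΔT with Cᵥ = 3R/2: ΔU = (4.19)(12.47)(209) = 10921 J.
Q = ΔU + W = 10921 + 7281 = 18202 J.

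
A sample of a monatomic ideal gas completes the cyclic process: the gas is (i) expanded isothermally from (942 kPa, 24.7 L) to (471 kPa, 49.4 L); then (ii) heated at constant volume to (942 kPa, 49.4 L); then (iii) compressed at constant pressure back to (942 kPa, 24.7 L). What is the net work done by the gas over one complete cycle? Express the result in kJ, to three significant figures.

Leg (i): W = PᵢVᵢ ln(V_f/Vᵢ) = (23267) ln(49.4/24.7) = 16128 J.
Leg (ii): W = 0.
Leg (iii): W = PΔV = (942)(24.7 − 49.4) = -23267 J.
W_net = 16128 − 23267 = -7140 J.

W_net ≈ -7.14 kJ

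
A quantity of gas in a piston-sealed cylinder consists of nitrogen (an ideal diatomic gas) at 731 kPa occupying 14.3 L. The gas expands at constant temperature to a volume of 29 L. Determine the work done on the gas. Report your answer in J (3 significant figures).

W ≈ -7390 J

Isothermal: W = nRT ln(V₂/V₁) = P₁V₁ ln(V₂/V₁).
P₁V₁ = (731 kPa)(14.3 L) = 10453 J.
W = 10453 × ln(29/14.3) = 10453 × 0.707
W_by_gas = 7391 J; work on gas = −W_by = -7391 J.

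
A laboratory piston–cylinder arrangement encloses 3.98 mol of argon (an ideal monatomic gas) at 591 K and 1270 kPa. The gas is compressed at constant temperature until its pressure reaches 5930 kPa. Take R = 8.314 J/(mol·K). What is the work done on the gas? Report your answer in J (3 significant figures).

W ≈ 30100 J

Isothermal process: W = nRT ln(V₂/V₁) = nRT ln(P₁/P₂).
W = (3.98)(8.314)(591) × ln(1270/5930)
  = 19556 × ln(0.2142) = 19556 × -1.541
W_by_gas = -30136 J; work on gas = −W_by = 30136 J.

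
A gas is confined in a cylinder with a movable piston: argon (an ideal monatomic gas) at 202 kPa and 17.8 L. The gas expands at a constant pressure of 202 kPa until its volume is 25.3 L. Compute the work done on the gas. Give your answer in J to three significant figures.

Isobaric: W = P ΔV.
W = (202 kPa)(25.3 − 17.8 L) = (202)(7.5) = 1515 J.
Work on gas = −W_by = -1515 J.

W ≈ -1520 J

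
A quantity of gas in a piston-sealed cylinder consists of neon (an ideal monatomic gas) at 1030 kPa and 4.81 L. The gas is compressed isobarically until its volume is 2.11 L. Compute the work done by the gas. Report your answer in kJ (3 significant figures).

W ≈ -2.78 kJ

Isobaric: W = P ΔV.
W = (1030 kPa)(2.11 − 4.81 L) = (1030)(-2.7) = -2781 J.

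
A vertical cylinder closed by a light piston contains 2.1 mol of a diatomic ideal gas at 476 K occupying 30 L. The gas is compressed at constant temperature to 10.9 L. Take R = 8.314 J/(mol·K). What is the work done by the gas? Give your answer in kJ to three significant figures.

W ≈ -8.41 kJ

Isothermal: W = nRT ln(V₂/V₁).
W = (2.1)(8.314)(476) × ln(10.9/30)
  = 8311 × -1.012
W_by_gas = -8414 J.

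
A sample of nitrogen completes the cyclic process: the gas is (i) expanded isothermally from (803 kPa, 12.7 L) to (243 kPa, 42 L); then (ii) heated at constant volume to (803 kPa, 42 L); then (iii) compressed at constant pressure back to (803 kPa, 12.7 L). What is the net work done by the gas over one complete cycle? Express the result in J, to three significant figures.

W_net ≈ -11300 J

Leg (i): W = PᵢVᵢ ln(V_f/Vᵢ) = (10198) ln(42/12.7) = 12198 J.
Leg (ii): W = 0.
Leg (iii): W = PΔV = (803)(12.7 − 42) = -23528 J.
W_net = 12198 − 23528 = -11330 J.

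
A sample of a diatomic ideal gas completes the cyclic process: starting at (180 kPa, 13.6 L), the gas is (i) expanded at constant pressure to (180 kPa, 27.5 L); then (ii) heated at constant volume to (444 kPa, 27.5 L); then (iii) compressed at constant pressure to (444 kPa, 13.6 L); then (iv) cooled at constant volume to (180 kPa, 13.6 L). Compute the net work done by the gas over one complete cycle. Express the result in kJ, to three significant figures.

W_net ≈ -3.67 kJ

Constant-volume legs do no work.
W(i) = (180)(27.5 − 13.6) = 2502 J; W(iii) = (444)(13.6 − 27.5) = -6172 J.
W_net = 2502 − 6172 = -3670 J (the counter-clockwise enclosed area).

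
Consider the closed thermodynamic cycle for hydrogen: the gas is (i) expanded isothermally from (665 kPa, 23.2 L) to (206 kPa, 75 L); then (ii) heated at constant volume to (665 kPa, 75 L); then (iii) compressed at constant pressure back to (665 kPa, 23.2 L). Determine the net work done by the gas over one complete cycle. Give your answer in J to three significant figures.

Leg (i): W = PᵢVᵢ ln(V_f/Vᵢ) = (15428) ln(75/23.2) = 18102 J.
Leg (ii): W = 0.
Leg (iii): W = PΔV = (665)(23.2 − 75) = -34447 J.
W_net = 18102 − 34447 = -16345 J.

W_net ≈ -16300 J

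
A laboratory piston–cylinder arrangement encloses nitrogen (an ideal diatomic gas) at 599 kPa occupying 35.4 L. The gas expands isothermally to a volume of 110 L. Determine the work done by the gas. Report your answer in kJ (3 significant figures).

Isothermal: W = nRT ln(V₂/V₁) = P₁V₁ ln(V₂/V₁).
P₁V₁ = (599 kPa)(35.4 L) = 21205 J.
W = 21205 × ln(110/35.4) = 21205 × 1.134
W_by_gas = 24041 J.

W ≈ 24.0 kJ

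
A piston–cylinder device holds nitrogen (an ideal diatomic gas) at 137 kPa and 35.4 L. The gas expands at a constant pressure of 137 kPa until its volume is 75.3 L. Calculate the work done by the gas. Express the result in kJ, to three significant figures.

W ≈ 5.47 kJ

Isobaric: W = P ΔV.
W = (137 kPa)(75.3 − 35.4 L) = (137)(39.9) = 5466 J.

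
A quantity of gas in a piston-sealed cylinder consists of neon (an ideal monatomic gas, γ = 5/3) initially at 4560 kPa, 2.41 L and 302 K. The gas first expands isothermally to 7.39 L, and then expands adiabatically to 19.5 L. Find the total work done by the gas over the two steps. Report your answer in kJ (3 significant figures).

Step 1 (isothermal): W = P₁V₁ ln(V₂/V₁) = (10990) ln(7.39/2.41) = 12314 J.
After step 1: P = 1487 kPa, V = 7.39 L, T = 302 K.
Step 2 (adiabatic): W = (P₁V₁ − P₂V₂)/(γ−1) = (10990 − 5755)/0.667 = 7852 J.
W_total = 12314 + 7852 = 20166 J.

W_total ≈ 20.2 kJ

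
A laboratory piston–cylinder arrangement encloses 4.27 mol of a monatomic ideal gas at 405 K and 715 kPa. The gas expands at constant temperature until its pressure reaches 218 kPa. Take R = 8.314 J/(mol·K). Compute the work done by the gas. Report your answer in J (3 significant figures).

W ≈ 17100 J

Isothermal process: W = nRT ln(V₂/V₁) = nRT ln(P₁/P₂).
W = (4.27)(8.314)(405) × ln(715/218)
  = 14378 × ln(3.28) = 14378 × 1.188
W_by_gas = 17078 J.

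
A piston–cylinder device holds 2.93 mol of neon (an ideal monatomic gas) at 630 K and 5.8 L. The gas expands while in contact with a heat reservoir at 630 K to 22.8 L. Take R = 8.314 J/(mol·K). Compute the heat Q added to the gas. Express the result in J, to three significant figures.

Isothermal ⇒ ΔU = 0, so Q = W = nRT ln(V₂/V₁).
Q = (2.93)(8.314)(630) ln(22.8/5.8) = 15347 × 1.369 = 21008 J.

Q ≈ 21000 J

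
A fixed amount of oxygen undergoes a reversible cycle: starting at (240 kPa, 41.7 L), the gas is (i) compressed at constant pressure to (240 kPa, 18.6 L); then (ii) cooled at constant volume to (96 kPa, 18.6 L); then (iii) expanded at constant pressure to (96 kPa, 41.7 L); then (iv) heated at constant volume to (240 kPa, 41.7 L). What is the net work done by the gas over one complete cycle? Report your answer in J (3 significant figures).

Constant-volume legs do no work.
W(i) = (240)(18.6 − 41.7) = -5544 J; W(iii) = (96)(41.7 − 18.6) = 2218 J.
W_net = -5544 + 2218 = -3326 J (the counter-clockwise enclosed area).

W_net ≈ -3330 J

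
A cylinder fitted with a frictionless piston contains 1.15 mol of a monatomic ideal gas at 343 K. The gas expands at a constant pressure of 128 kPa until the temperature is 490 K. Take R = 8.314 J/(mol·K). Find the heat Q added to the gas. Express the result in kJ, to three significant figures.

Isobaric: W = nRΔT = (1.15)(8.314)(147) = 1405 J.
ΔU = nCᵥΔT with Cᵥ = 3R/2: ΔU = (1.15)(12.47)(147) = 2108 J.
Q = ΔU + W = 2108 + 1405 = 3514 J.

Q ≈ 3.51 kJ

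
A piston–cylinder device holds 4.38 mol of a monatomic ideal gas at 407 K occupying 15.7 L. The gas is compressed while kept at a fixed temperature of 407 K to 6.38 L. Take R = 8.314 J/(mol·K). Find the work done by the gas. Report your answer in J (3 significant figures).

W ≈ -13300 J

Isothermal: W = nRT ln(V₂/V₁).
W = (4.38)(8.314)(407) × ln(6.38/15.7)
  = 14821 × -0.9005
W_by_gas = -13346 J.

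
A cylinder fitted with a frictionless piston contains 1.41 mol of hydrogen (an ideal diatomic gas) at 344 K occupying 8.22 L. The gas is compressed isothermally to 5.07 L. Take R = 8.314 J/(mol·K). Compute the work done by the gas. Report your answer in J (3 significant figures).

W ≈ -1950 J

Isothermal: W = nRT ln(V₂/V₁).
W = (1.41)(8.314)(344) × ln(5.07/8.22)
  = 4033 × -0.4832
W_by_gas = -1949 J.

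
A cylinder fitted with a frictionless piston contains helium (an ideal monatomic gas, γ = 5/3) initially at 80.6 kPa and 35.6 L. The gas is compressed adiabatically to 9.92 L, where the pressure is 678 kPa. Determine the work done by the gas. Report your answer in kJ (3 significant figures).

W ≈ -5.78 kJ

Adiabatic: W = (P₁V₁ − P₂V₂)/(γ − 1) with γ = 5/3.
P₁V₁ = 2869 J, P₂V₂ = 6726 J.
W = (2869 − 6726) / 0.6667 = -5785 J.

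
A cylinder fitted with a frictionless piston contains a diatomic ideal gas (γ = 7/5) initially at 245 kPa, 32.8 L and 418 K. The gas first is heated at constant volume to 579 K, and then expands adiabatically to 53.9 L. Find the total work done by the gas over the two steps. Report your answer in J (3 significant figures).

Step 1 (isochoric): W = 0 (constant volume).
After step 1: P = 339.4 kPa (V unchanged).
Step 2 (adiabatic): W = (P₁V₁ − P₂V₂)/(γ−1) = (11131 − 9125)/0.4 = 5014 J.
W_total = 0 + 5014 = 5014 J.

W_total ≈ 5010 J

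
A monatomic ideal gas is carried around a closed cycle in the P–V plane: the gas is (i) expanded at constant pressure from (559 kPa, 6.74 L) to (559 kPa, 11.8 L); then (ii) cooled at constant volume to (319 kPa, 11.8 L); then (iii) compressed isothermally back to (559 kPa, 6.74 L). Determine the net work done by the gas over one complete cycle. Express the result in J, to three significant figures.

Leg (i): W = PΔV = (559)(11.8 − 6.74) = 2829 J.
Leg (ii): W = 0.
Leg (iii): W = PᵢVᵢ ln(V_f/Vᵢ) = (3764) ln(6.74/11.8) = -2108 J.
W_net = 2829 − 2108 = 720.4 J.

W_net ≈ 720 J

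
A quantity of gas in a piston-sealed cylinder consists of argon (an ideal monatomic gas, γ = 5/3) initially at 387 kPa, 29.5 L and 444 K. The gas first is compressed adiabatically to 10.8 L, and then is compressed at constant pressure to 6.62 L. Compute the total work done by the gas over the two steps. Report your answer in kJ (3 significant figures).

Step 1 (adiabatic): W = (P₁V₁ − P₂V₂)/(γ−1) = (11416 − 22308)/0.667 = -16338 J.
After step 1: P = 2066 kPa, V = 10.8 L, T = 867.6 K.
Step 2 (isobaric): W = PΔV = (2066 kPa)(6.62 − 10.8 L) = -8634 J.
W_total = -16338 − 8634 = -24972 J.

W_total ≈ -25.0 kJ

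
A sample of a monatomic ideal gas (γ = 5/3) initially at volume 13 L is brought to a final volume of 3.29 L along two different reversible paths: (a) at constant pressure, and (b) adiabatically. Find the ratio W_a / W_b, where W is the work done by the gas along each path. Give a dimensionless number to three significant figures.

Path (a) isobaric: W = P₁(V₂ − V₁) → W_a/(P₁V₁) = -0.7469.
Path (b) adiabatic: W = P₁V₁(1 − (V₁/V₂)^(γ−1))/(γ−1) → W_b/(P₁V₁) = -2.249.
W_a / W_b = -0.7469 / -2.249 = 0.3321.

W_a / W_b ≈ 0.332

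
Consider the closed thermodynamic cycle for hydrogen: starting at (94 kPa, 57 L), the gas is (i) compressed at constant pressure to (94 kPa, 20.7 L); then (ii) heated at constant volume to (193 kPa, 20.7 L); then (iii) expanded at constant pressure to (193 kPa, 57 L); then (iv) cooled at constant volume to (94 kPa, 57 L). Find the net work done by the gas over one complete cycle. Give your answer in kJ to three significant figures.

Constant-volume legs do no work.
W(i) = (94)(20.7 − 57) = -3412 J; W(iii) = (193)(57 − 20.7) = 7006 J.
W_net = -3412 + 7006 = 3594 J (the clockwise enclosed area).

W_net ≈ 3.59 kJ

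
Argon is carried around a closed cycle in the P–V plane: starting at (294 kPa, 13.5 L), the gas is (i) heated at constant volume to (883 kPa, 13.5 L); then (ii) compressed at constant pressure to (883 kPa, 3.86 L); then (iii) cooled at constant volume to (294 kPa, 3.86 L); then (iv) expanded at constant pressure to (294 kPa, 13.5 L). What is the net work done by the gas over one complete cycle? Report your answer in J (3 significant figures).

W_net ≈ -5680 J

Constant-volume legs do no work.
W(ii) = (883)(3.86 − 13.5) = -8512 J; W(iv) = (294)(13.5 − 3.86) = 2834 J.
W_net = -8512 + 2834 = -5678 J (the counter-clockwise enclosed area).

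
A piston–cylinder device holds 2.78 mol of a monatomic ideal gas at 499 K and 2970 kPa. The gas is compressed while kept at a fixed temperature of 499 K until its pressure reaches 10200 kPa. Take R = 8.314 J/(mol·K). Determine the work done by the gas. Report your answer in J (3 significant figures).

W ≈ -14200 J

Isothermal process: W = nRT ln(V₂/V₁) = nRT ln(P₁/P₂).
W = (2.78)(8.314)(499) × ln(2970/10200)
  = 11533 × ln(0.2912) = 11533 × -1.234
W_by_gas = -14230 J.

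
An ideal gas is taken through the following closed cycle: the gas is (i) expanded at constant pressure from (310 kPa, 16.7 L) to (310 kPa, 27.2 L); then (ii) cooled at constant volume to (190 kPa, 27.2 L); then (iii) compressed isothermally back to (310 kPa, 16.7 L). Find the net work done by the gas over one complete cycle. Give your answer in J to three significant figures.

W_net ≈ 734 J

Leg (i): W = PΔV = (310)(27.2 − 16.7) = 3255 J.
Leg (ii): W = 0.
Leg (iii): W = PᵢVᵢ ln(V_f/Vᵢ) = (5168) ln(16.7/27.2) = -2521 J.
W_net = 3255 − 2521 = 734 J.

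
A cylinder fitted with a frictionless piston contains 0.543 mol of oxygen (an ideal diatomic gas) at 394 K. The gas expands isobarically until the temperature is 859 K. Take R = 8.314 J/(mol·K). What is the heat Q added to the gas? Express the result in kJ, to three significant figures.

Isobaric: W = nRΔT = (0.543)(8.314)(465) = 2099 J.
ΔU = nCᵥΔT with Cᵥ = 5R/2: ΔU = (0.543)(20.79)(465) = 5248 J.
Q = ΔU + W = 5248 + 2099 = 7347 J.

Q ≈ 7.35 kJ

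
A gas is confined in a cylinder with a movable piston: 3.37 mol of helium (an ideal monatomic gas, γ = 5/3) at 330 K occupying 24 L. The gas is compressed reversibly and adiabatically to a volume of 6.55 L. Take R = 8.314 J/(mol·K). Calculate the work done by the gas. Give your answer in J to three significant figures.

W ≈ -19100 J

Adiabatic: TV^(γ−1) = const with γ = 5/3.
T₂ = T₁ (V₁/V₂)^(γ−1) = 330 × (24/6.55)^0.667 = 330 × 2.377 = 784.3 K.
W_by = nCᵥ(T₁ − T₂) = (3.37)(12.47)(330 − 784.3) = -19094 J.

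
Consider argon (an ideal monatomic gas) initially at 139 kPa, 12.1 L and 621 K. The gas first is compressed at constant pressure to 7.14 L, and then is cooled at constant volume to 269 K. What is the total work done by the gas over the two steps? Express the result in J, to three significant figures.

W_total ≈ -689 J

Step 1 (isobaric): W = PΔV = (139 kPa)(7.14 − 12.1 L) = -689.4 J.
Step 2 (isochoric): W = 0 (constant volume).
W_total = -689.4 + 0 = -689.4 J.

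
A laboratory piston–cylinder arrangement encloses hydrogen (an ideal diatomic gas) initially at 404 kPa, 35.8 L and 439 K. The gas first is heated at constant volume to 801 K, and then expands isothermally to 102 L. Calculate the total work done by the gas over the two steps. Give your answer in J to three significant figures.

W_total ≈ 27600 J

Step 1 (isochoric): W = 0 (constant volume).
After step 1: P = 737.1 kPa (V unchanged).
Step 2 (isothermal): W = P₁V₁ ln(V₂/V₁) = (26390) ln(102/35.8) = 27631 J.
W_total = 0 + 27631 = 27631 J.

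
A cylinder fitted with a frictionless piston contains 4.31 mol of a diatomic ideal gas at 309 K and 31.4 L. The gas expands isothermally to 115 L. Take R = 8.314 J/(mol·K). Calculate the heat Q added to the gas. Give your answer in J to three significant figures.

Q ≈ 14400 J

Isothermal ⇒ ΔU = 0, so Q = W = nRT ln(V₂/V₁).
Q = (4.31)(8.314)(309) ln(115/31.4) = 11073 × 1.298 = 14373 J.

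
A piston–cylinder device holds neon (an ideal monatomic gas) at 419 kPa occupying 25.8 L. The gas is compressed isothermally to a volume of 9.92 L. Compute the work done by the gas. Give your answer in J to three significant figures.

Isothermal: W = nRT ln(V₂/V₁) = P₁V₁ ln(V₂/V₁).
P₁V₁ = (419 kPa)(25.8 L) = 10810 J.
W = 10810 × ln(9.92/25.8) = 10810 × -0.9558
W_by_gas = -10333 J.

W ≈ -10300 J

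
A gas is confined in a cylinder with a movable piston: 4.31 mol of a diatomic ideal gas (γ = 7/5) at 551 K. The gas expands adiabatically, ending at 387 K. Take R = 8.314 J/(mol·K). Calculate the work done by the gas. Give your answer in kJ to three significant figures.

W ≈ 14.7 kJ

Adiabatic ⇒ Q = 0, so W_by = −ΔU = nCᵥ(T₁ − T₂).
Cᵥ = 5R/2 = 20.79 J/(mol·K).
W = (4.31)(20.79)(551 − 387) = 14692 J.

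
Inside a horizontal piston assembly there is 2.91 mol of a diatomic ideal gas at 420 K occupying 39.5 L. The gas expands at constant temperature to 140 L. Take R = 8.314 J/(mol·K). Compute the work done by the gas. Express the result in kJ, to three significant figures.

W ≈ 12.9 kJ

Isothermal: W = nRT ln(V₂/V₁).
W = (2.91)(8.314)(420) × ln(140/39.5)
  = 10161 × 1.265
W_by_gas = 12858 J.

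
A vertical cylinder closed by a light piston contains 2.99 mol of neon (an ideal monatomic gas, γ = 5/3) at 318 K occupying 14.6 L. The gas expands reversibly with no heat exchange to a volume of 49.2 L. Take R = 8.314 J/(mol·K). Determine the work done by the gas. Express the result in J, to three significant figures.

W ≈ 6580 J

Adiabatic: TV^(γ−1) = const with γ = 5/3.
T₂ = T₁ (V₁/V₂)^(γ−1) = 318 × (14.6/49.2)^0.667 = 318 × 0.4449 = 141.5 K.
W_by = nCᵥ(T₁ − T₂) = (2.99)(12.47)(318 − 141.5) = 6582 J.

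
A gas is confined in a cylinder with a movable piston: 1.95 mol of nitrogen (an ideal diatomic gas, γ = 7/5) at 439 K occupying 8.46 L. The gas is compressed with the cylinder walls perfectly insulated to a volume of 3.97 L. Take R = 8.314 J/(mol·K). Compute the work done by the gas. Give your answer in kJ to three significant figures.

W ≈ -6.29 kJ

Adiabatic: TV^(γ−1) = const with γ = 7/5.
T₂ = T₁ (V₁/V₂)^(γ−1) = 439 × (8.46/3.97)^0.4 = 439 × 1.353 = 594.2 K.
W_by = nCᵥ(T₁ − T₂) = (1.95)(20.79)(439 − 594.2) = -6288 J.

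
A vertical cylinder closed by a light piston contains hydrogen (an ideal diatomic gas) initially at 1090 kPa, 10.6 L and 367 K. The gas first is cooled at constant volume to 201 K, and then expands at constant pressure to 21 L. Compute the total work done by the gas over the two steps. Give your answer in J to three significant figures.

W_total ≈ 6210 J

Step 1 (isochoric): W = 0 (constant volume).
After step 1: P = 597 kPa (V unchanged).
Step 2 (isobaric): W = PΔV = (597 kPa)(21 − 10.6 L) = 6209 J.
W_total = 0 + 6209 = 6209 J.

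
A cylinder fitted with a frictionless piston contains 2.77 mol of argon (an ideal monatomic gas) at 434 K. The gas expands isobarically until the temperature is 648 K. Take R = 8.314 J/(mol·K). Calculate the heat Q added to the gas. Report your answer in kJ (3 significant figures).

Q ≈ 12.3 kJ

Isobaric: W = nRΔT = (2.77)(8.314)(214) = 4928 J.
ΔU = nCᵥΔT with Cᵥ = 3R/2: ΔU = (2.77)(12.47)(214) = 7393 J.
Q = ΔU + W = 7393 + 4928 = 12321 J.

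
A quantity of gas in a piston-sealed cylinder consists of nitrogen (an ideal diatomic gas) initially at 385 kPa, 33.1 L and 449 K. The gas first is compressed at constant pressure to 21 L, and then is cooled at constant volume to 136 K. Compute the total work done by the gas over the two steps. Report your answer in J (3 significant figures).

W_total ≈ -4660 J

Step 1 (isobaric): W = PΔV = (385 kPa)(21 − 33.1 L) = -4659 J.
Step 2 (isochoric): W = 0 (constant volume).
W_total = -4659 + 0 = -4659 J.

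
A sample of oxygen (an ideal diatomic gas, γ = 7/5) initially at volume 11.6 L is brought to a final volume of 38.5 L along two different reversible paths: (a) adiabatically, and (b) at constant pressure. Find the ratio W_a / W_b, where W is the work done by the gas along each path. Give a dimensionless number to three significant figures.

Path (a) adiabatic: W = P₁V₁(1 − (V₁/V₂)^(γ−1))/(γ−1) → W_a/(P₁V₁) = 0.9528.
Path (b) isobaric: W = P₁(V₂ − V₁) → W_b/(P₁V₁) = 2.319.
W_a / W_b = 0.9528 / 2.319 = 0.4109.

W_a / W_b ≈ 0.411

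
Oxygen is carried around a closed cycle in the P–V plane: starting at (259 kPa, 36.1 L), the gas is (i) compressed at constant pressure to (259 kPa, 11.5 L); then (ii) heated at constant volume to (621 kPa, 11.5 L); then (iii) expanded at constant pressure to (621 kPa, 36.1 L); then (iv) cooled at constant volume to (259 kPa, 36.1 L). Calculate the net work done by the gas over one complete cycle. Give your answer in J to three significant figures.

W_net ≈ 8910 J

Constant-volume legs do no work.
W(i) = (259)(11.5 − 36.1) = -6371 J; W(iii) = (621)(36.1 − 11.5) = 15277 J.
W_net = -6371 + 15277 = 8905 J (the clockwise enclosed area).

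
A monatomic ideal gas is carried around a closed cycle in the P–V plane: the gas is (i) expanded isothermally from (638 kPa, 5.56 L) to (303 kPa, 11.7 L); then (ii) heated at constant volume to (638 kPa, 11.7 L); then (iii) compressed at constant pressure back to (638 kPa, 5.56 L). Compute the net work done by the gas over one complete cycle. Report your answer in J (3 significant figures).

W_net ≈ -1280 J

Leg (i): W = PᵢVᵢ ln(V_f/Vᵢ) = (3547) ln(11.7/5.56) = 2639 J.
Leg (ii): W = 0.
Leg (iii): W = PΔV = (638)(5.56 − 11.7) = -3917 J.
W_net = 2639 − 3917 = -1278 J.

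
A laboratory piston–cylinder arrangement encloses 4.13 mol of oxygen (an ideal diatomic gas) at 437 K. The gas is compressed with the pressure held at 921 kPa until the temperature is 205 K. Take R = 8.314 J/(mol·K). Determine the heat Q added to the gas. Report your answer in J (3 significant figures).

Isobaric: W = nRΔT = (4.13)(8.314)(-232) = -7966 J.
ΔU = nCᵥΔT with Cᵥ = 5R/2: ΔU = (4.13)(20.79)(-232) = -19915 J.
Q = ΔU + W = -19915 − 7966 = -27881 J.

Q ≈ -27900 J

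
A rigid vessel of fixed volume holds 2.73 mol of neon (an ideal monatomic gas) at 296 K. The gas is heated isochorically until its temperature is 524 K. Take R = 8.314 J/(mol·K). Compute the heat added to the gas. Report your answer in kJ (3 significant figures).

Q ≈ 7.76 kJ

Constant volume ⇒ W = 0, so Q = ΔU = nCᵥΔT with Cᵥ = 3R/2 = 12.47 J/(mol·K).
ΔU = (2.73)(12.47)(524 − 296) = 7762 J.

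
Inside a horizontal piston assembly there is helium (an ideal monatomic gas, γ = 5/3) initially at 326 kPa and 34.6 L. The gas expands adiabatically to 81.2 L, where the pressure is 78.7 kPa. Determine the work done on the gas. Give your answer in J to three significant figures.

Adiabatic: W = (P₁V₁ − P₂V₂)/(γ − 1) with γ = 5/3.
P₁V₁ = 11280 J, P₂V₂ = 6390 J.
W = (11280 − 6390) / 0.6667 = 7334 J.
Work on gas = −W_by = -7334 J.

W ≈ -7330 J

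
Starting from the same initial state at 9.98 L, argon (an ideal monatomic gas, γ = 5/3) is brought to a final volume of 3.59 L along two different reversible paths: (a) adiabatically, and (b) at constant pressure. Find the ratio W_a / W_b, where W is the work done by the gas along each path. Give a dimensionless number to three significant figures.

Path (a) adiabatic: W = P₁V₁(1 − (V₁/V₂)^(γ−1))/(γ−1) → W_a/(P₁V₁) = -1.466.
Path (b) isobaric: W = P₁(V₂ − V₁) → W_b/(P₁V₁) = -0.6403.
W_a / W_b = -1.466 / -0.6403 = 2.289.

W_a / W_b ≈ 2.29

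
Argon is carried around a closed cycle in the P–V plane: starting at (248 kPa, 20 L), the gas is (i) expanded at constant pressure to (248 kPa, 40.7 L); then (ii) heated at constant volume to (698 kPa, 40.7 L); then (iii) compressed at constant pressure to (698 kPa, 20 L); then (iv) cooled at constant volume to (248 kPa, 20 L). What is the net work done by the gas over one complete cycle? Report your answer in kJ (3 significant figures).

Constant-volume legs do no work.
W(i) = (248)(40.7 − 20) = 5134 J; W(iii) = (698)(20 − 40.7) = -14449 J.
W_net = 5134 − 14449 = -9315 J (the counter-clockwise enclosed area).

W_net ≈ -9.32 kJ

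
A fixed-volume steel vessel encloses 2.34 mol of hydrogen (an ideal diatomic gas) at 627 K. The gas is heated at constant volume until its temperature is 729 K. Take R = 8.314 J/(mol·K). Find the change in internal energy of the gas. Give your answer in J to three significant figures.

Constant volume ⇒ W = 0, so Q = ΔU = nCᵥΔT with Cᵥ = 5R/2 = 20.79 J/(mol·K).
ΔU = (2.34)(20.79)(729 − 627) = 4961 J.

ΔU ≈ 4960 J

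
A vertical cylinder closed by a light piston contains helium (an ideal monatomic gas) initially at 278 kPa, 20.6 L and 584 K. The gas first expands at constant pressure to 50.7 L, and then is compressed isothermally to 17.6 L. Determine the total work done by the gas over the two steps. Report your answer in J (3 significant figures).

W_total ≈ -6540 J

Step 1 (isobaric): W = PΔV = (278 kPa)(50.7 − 20.6 L) = 8368 J.
After step 1: P = 278 kPa, V = 50.7 L, T = 1437 K.
Step 2 (isothermal): W = P₁V₁ ln(V₂/V₁) = (14095) ln(17.6/50.7) = -14912 J.
W_total = 8368 − 14912 = -6545 J.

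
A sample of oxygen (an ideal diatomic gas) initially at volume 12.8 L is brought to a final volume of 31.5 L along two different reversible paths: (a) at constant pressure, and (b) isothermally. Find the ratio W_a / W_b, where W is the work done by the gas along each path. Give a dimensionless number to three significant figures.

Path (a) isobaric: W = P₁(V₂ − V₁) → W_a/(P₁V₁) = 1.461.
Path (b) isothermal: W = P₁V₁ ln(V₂/V₁) → W_b/(P₁V₁) = 0.9005.
W_a / W_b = 1.461 / 0.9005 = 1.622.

W_a / W_b ≈ 1.62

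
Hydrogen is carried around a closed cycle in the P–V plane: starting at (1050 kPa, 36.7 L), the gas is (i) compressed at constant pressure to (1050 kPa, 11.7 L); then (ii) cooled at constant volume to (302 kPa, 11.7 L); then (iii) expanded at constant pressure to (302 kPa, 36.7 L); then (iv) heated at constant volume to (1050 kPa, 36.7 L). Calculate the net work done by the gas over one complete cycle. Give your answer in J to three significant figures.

Constant-volume legs do no work.
W(i) = (1050)(11.7 − 36.7) = -26250 J; W(iii) = (302)(36.7 − 11.7) = 7550 J.
W_net = -26250 + 7550 = -18700 J (the counter-clockwise enclosed area).

W_net ≈ -18700 J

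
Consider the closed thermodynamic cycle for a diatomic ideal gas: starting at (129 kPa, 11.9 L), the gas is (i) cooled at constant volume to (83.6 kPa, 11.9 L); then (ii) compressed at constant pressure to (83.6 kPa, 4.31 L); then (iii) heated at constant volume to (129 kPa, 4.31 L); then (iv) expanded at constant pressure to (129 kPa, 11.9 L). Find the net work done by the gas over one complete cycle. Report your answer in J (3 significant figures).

Constant-volume legs do no work.
W(ii) = (83.6)(4.31 − 11.9) = -634.5 J; W(iv) = (129)(11.9 − 4.31) = 979.1 J.
W_net = -634.5 + 979.1 = 344.6 J (the clockwise enclosed area).

W_net ≈ 345 J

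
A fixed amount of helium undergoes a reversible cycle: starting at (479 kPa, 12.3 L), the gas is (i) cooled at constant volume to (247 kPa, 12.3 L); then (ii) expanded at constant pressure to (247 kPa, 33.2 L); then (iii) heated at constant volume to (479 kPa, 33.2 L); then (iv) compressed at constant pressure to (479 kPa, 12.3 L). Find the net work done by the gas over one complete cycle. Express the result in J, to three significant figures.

W_net ≈ -4850 J

Constant-volume legs do no work.
W(ii) = (247)(33.2 − 12.3) = 5162 J; W(iv) = (479)(12.3 − 33.2) = -10011 J.
W_net = 5162 − 10011 = -4849 J (the counter-clockwise enclosed area).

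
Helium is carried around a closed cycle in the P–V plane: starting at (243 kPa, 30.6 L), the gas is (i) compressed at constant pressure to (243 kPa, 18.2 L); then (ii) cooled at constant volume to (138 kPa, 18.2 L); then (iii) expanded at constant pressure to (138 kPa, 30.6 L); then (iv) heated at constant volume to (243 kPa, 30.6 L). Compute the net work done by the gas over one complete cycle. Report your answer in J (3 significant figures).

Constant-volume legs do no work.
W(i) = (243)(18.2 − 30.6) = -3013 J; W(iii) = (138)(30.6 − 18.2) = 1711 J.
W_net = -3013 + 1711 = -1302 J (the counter-clockwise enclosed area).

W_net ≈ -1300 J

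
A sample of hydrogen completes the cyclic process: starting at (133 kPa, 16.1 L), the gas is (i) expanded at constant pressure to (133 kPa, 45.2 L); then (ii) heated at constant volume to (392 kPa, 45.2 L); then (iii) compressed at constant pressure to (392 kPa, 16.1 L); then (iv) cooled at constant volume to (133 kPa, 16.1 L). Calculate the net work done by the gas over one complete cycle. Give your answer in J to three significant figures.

W_net ≈ -7540 J

Constant-volume legs do no work.
W(i) = (133)(45.2 − 16.1) = 3870 J; W(iii) = (392)(16.1 − 45.2) = -11407 J.
W_net = 3870 − 11407 = -7537 J (the counter-clockwise enclosed area).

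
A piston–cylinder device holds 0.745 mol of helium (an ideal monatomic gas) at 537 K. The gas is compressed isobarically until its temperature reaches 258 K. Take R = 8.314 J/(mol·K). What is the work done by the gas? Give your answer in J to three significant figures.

Isobaric: W = P ΔV = nR ΔT.
W = (0.745)(8.314)(258 − 537) = -1728 J.

W ≈ -1730 J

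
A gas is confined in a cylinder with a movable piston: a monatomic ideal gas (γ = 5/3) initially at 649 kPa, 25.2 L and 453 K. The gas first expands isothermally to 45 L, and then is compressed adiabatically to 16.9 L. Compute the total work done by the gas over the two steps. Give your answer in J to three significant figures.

W_total ≈ -13100 J

Step 1 (isothermal): W = P₁V₁ ln(V₂/V₁) = (16355) ln(45/25.2) = 9483 J.
After step 1: P = 363.4 kPa, V = 45 L, T = 453 K.
Step 2 (adiabatic): W = (P₁V₁ − P₂V₂)/(γ−1) = (16355 − 31419)/0.667 = -22597 J.
W_total = 9483 − 22597 = -13114 J.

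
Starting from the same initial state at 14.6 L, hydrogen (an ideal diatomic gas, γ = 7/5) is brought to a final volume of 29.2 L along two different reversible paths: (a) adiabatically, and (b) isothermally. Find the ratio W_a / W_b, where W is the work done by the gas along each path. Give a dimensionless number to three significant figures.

W_a / W_b ≈ 0.873

Path (a) adiabatic: W = P₁V₁(1 − (V₁/V₂)^(γ−1))/(γ−1) → W_a/(P₁V₁) = 0.6054.
Path (b) isothermal: W = P₁V₁ ln(V₂/V₁) → W_b/(P₁V₁) = 0.6931.
W_a / W_b = 0.6054 / 0.6931 = 0.8733.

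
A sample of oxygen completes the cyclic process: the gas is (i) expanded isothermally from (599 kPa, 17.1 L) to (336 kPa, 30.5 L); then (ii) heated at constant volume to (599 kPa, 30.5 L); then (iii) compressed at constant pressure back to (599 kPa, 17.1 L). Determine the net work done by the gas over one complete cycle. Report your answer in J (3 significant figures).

W_net ≈ -2100 J

Leg (i): W = PᵢVᵢ ln(V_f/Vᵢ) = (10243) ln(30.5/17.1) = 5927 J.
Leg (ii): W = 0.
Leg (iii): W = PΔV = (599)(17.1 − 30.5) = -8027 J.
W_net = 5927 − 8027 = -2100 J.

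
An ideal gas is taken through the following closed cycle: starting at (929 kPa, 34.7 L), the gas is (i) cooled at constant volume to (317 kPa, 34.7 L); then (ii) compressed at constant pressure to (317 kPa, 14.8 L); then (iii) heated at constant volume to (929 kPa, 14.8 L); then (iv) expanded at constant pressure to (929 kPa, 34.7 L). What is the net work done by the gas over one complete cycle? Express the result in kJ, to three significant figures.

W_net ≈ 12.2 kJ

Constant-volume legs do no work.
W(ii) = (317)(14.8 − 34.7) = -6308 J; W(iv) = (929)(34.7 − 14.8) = 18487 J.
W_net = -6308 + 18487 = 12179 J (the clockwise enclosed area).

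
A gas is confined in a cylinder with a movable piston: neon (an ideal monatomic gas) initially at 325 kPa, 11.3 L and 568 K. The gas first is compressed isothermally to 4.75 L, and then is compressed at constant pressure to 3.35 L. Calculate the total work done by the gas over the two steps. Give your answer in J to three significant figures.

Step 1 (isothermal): W = P₁V₁ ln(V₂/V₁) = (3673) ln(4.75/11.3) = -3183 J.
After step 1: P = 773.2 kPa, V = 4.75 L, T = 568 K.
Step 2 (isobaric): W = PΔV = (773.2 kPa)(3.35 − 4.75 L) = -1082 J.
W_total = -3183 − 1082 = -4265 J.

W_total ≈ -4270 J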